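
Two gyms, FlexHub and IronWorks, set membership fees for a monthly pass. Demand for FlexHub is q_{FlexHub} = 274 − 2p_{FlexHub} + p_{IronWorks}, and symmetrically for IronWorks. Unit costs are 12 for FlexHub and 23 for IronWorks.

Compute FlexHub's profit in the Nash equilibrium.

15770.88

FlexHub's profit: π = (p_{FlexHub} − 12)(274 − 2p_{FlexHub} + p_{IronWorks}).
∂π/∂p_{FlexHub} = 298 − 4p_{FlexHub} + p_{IronWorks} = 0 ⇒ p_{FlexHub} = 74.5 + 0.25p_{IronWorks}.
Similarly p_{IronWorks} = 80 + 0.25p_{FlexHub}.
Solving the two reaction functions simultaneously: (1 − (0.25)(0.25))p_{FlexHub} = 74.5 + 0.25·80, so 0.9375p_{FlexHub} = 94.5 and p_{FlexHub} = 100.8.
Then p_{IronWorks} = 80 + 0.25·100.8 = 105.2.
q_{FlexHub} = 274 − 2·100.8 + 105.2 = 177.6.
Profit = (100.8 − 12)·177.6 = 15770.88.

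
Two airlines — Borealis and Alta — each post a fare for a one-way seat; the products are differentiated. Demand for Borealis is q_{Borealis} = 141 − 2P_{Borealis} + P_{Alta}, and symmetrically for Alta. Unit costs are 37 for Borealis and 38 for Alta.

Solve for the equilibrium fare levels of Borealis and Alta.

Borealis's profit: π = (P_{Borealis} − 37)(141 − 2P_{Borealis} + P_{Alta}).
∂π/∂P_{Borealis} = 215 − 4P_{Borealis} + P_{Alta} = 0 ⇒ P_{Borealis} = 53.75 + 0.25P_{Alta}.
Similarly P_{Alta} = 54.25 + 0.25P_{Borealis}.
Plugging P_{Alta} into Borealis's best response: P_{Borealis} = 53.75 + 0.25(54.25 + 0.25P_{Borealis}) ⇒ 0.9375P_{Borealis} = 67.3125, so P_{Borealis} = 71.8.
Then P_{Alta} = 54.25 + 0.25·71.8 = 72.2.

71.8, 72.2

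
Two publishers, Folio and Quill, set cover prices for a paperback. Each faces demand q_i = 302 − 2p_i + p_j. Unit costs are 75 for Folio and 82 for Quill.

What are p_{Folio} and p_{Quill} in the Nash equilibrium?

Folio's profit: π = (p_{Folio} − 75)(302 − 2p_{Folio} + p_{Quill}).
∂π/∂p_{Folio} = 452 − 4p_{Folio} + p_{Quill} = 0 ⇒ p_{Folio} = 113 + 0.25p_{Quill}.
Similarly p_{Quill} = 116.5 + 0.25p_{Folio}.
Plugging p_{Quill} into Folio's best response: p_{Folio} = 113 + 0.25(116.5 + 0.25p_{Folio}) ⇒ 0.9375p_{Folio} = 142.125, so p_{Folio} = 151.6.
Then p_{Quill} = 116.5 + 0.25·151.6 = 154.4.

151.6, 154.4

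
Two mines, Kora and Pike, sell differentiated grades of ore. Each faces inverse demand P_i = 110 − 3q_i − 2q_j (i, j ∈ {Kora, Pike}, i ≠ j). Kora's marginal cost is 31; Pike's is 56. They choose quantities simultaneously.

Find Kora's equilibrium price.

Mine Kora's profit: π = q_{Kora}(110 − 3q_{Kora} − 2q_{Pike}) − 31q_{Kora}.
∂π/∂q_{Kora} = 79 − 6q_{Kora} − 2q_{Pike} = 0 ⇒ q_{Kora} = 79/6 − (1/3)q_{Pike}.
Similarly q_{Pike} = 9 − (1/3)q_{Kora}.
Substituting the second reaction function into the first: q_{Kora} = 79/6 − (1/3)(9 − (1/3)q_{Kora}), which gives (8/9)q_{Kora} = 61/6 ⇒ q_{Kora} = 11.4375.
Then q_{Pike} = 9 − (1/3)·11.4375 = 5.1875.
P_{Kora} = 110 − 3·11.4375 − 2·5.1875 = 65.3125.

65.3125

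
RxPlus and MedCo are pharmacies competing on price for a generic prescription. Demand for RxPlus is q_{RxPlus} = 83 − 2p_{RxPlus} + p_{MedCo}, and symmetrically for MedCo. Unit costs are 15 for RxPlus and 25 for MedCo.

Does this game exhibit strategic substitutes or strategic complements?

strategic complements

RxPlus's profit: π = (p_{RxPlus} − 15)(83 − 2p_{RxPlus} + p_{MedCo}).
∂π/∂p_{RxPlus} = 113 − 4p_{RxPlus} + p_{MedCo} = 0 ⇒ p_{RxPlus} = 28.25 + 0.25p_{MedCo}.
The best-response slope dp_{RxPlus}/dp_{MedCo} = 0.25 > 0: the reaction function is upward-sloping, so the choices are strategic complements.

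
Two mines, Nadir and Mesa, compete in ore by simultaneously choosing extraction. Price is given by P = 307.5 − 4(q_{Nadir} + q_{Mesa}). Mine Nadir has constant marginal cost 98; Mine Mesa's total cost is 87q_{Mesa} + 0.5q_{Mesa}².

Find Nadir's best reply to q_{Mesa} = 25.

Mine Nadir's profit: π = q_{Nadir}(307.5 − 4(q_{Nadir} + q_{Mesa})) − 98q_{Nadir}.
∂π/∂q_{Nadir} = 209.5 − 8q_{Nadir} − 4q_{Mesa} = 0, so q_{Nadir} = 26.1875 − 0.5q_{Mesa}.
At q_{Mesa} = 25: q_{Nadir} = 26.1875 − 0.5·25 = 13.6875.

13.6875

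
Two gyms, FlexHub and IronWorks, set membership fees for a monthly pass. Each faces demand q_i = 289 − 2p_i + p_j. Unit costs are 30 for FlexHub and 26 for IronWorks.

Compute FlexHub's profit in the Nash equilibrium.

FlexHub's profit: π = (p_{FlexHub} − 30)(289 − 2p_{FlexHub} + p_{IronWorks}).
∂π/∂p_{FlexHub} = 349 − 4p_{FlexHub} + p_{IronWorks} = 0 ⇒ p_{FlexHub} = 87.25 + 0.25p_{IronWorks}.
Similarly p_{IronWorks} = 85.25 + 0.25p_{FlexHub}.
Solving the two reaction functions simultaneously: (1 − (0.25)(0.25))p_{FlexHub} = 87.25 + 0.25·85.25, so 0.9375p_{FlexHub} = 108.5625 and p_{FlexHub} = 115.8.
Then p_{IronWorks} = 85.25 + 0.25·115.8 = 114.2.
q_{FlexHub} = 289 − 2·115.8 + 114.2 = 171.6.
Profit = (115.8 − 30)·171.6 = 14723.28.

14723.28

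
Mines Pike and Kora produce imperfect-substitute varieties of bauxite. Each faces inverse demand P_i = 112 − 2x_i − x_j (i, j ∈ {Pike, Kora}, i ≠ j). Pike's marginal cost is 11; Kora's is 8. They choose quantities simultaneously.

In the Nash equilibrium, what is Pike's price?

51

Mine Pike's profit: π = x_{Pike}(112 − 2x_{Pike} − x_{Kora}) − 11x_{Pike}.
∂π/∂x_{Pike} = 101 − 4x_{Pike} − x_{Kora} = 0 ⇒ x_{Pike} = 25.25 − 0.25x_{Kora}.
Similarly x_{Kora} = 26 − 0.25x_{Pike}.
Substituting the second reaction function into the first: x_{Pike} = 25.25 − 0.25(26 − 0.25x_{Pike}), which gives 0.9375x_{Pike} = 18.75 ⇒ x_{Pike} = 20.
Then x_{Kora} = 26 − 0.25·20 = 21.
P_{Pike} = 112 − 2·20 − 21 = 51.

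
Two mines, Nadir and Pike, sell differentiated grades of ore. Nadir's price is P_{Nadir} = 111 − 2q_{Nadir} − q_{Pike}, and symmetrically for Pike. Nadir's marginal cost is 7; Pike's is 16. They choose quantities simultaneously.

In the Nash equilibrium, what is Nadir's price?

49.8

Mine Nadir's profit: π = q_{Nadir}(111 − 2q_{Nadir} − q_{Pike}) − 7q_{Nadir}.
∂π/∂q_{Nadir} = 104 − 4q_{Nadir} − q_{Pike} = 0 ⇒ q_{Nadir} = 26 − 0.25q_{Pike}.
Similarly q_{Pike} = 23.75 − 0.25q_{Nadir}.
Plugging q_{Pike} into Nadir's best response: q_{Nadir} = 26 − 0.25(23.75 − 0.25q_{Nadir}) ⇒ 0.9375q_{Nadir} = 20.0625, so q_{Nadir} = 21.4.
Then q_{Pike} = 23.75 − 0.25·21.4 = 18.4.
P_{Nadir} = 111 − 2·21.4 − 18.4 = 49.8.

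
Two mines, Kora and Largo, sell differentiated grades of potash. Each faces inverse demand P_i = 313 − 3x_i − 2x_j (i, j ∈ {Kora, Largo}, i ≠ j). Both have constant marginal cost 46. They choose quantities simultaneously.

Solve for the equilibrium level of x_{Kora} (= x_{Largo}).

33.375

Mine Kora's profit: π = x_{Kora}(313 − 3x_{Kora} − 2x_{Largo}) − 46x_{Kora}.
∂π/∂x_{Kora} = 267 − 6x_{Kora} − 2x_{Largo} = 0 ⇒ x_{Kora} = 44.5 − (1/3)x_{Largo}.
By symmetry x_{Largo} = x_{Kora}; substituting into the reaction function, (4/3)x_{Kora} = 44.5 and x_{Kora} = 33.375.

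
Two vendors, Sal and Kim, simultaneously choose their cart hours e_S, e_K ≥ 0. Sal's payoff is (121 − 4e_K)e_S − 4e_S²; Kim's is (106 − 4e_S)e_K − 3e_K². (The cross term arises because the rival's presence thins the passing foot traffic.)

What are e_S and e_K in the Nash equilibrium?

9.4375, 11.375

Expanding Sal's payoff: 121e_S − 4e_Ke_S − 4e_S².
∂π/∂e_S = 121 − 4e_K − 8e_S = 0, so e_S = 15.125 − 0.5e_K.
Likewise for Kim: e_K = 53/3 − (2/3)e_S.
Substituting the second reaction function into the first: e_S = 15.125 − 0.5(53/3 − (2/3)e_S), which gives (2/3)e_S = 151/24 ⇒ e_S = 9.4375.
Then e_K = 53/3 − (2/3)·9.4375 = 11.375.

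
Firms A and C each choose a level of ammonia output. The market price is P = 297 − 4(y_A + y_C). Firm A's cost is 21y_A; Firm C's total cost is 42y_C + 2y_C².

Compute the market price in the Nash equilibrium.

Firm A's profit: π = y_A(297 − 4(y_A + y_C)) − 21y_A.
∂π/∂y_A = 276 − 8y_A − 4y_C = 0, so y_A = 34.5 − 0.5y_C.
For C: ∂π/∂y_C = 255 − 12y_C − 4y_A = 0 ⇒ y_C = 21.25 − (1/3)y_A.
Substituting the second reaction function into the first: y_A = 34.5 − 0.5(21.25 − (1/3)y_A), which gives (5/6)y_A = 23.875 ⇒ y_A = 28.65.
Then y_C = 21.25 − (1/3)·28.65 = 11.7.
Equilibrium price: P = 297 − 4·40.35 = 135.6.

135.6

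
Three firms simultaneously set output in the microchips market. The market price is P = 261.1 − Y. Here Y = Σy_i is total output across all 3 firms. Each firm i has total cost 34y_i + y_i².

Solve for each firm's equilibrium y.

A representative firm's profit is π_i = y_i(261.1 − Y) − 34y_i − y_i², with Y = y_i + Σ_{j≠i} y_j.
First-order condition: 227.1 − 4y_i − Σ_{j≠i} y_j = 0.
With identical firms, set every y_j = y: then 227.1 − 4y − 2y = 0, i.e. y = 227.1/6 = 37.85.

37.85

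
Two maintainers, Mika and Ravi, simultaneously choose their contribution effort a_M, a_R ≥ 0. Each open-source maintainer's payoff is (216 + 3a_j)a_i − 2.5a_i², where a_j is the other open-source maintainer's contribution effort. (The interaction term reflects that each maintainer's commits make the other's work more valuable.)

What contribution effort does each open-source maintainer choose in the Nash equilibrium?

Mika's payoff is (216 + 3a_R)a_M − 2.5a_M².
∂π/∂a_M = 216 + 3a_R − 5a_M = 0, so a_M = 43.2 + 0.6a_R.
By symmetry a_R = a_M; substituting into the reaction function, 0.4a_M = 43.2 and a_M = 108.

108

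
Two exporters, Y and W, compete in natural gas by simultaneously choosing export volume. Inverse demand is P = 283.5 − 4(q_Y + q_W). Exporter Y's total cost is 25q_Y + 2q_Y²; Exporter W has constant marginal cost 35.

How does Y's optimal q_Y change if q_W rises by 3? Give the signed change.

Exporter Y's profit: π = q_Y(283.5 − 4(q_Y + q_W)) − 25q_Y − 2q_Y².
∂π/∂q_Y = 258.5 − 12q_Y − 4q_W = 0, so q_Y = 517/24 − (1/3)q_W.
The reaction-function slope is −1/3, so a 3-unit rise in q_W moves q_Y by −1/3 × 3 = −1. Y's best response falls — the actions are strategic substitutes.

-1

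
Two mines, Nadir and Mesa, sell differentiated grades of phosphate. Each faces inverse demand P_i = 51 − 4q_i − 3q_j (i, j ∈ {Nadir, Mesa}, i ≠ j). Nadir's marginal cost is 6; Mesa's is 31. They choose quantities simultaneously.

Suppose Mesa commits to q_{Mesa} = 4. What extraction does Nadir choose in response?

4.125

Mine Nadir's profit: π = q_{Nadir}(51 − 4q_{Nadir} − 3q_{Mesa}) − 6q_{Nadir}.
∂π/∂q_{Nadir} = 45 − 8q_{Nadir} − 3q_{Mesa} = 0 ⇒ q_{Nadir} = 5.625 − 0.375q_{Mesa}.
At q_{Mesa} = 4: q_{Nadir} = 5.625 − 0.375·4 = 4.125.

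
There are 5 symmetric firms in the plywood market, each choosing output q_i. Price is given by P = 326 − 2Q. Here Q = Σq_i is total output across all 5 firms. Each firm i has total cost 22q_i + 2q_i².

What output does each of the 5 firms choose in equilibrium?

19

A representative firm's profit is π_i = q_i(326 − 2Q) − 22q_i − 2q_i², with Q = q_i + Σ_{j≠i} q_j.
First-order condition: 304 − 8q_i − 2Σ_{j≠i} q_j = 0.
In a symmetric equilibrium every firm chooses the same q, so Σ_{j≠i} q_j = 4q. The condition becomes 304 − 16q = 0, giving q = 304/16 = 19.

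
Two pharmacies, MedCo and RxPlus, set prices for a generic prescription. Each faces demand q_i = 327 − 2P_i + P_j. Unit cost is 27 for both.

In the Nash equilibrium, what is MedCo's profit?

20000

MedCo's profit: π = (P_{MedCo} − 27)(327 − 2P_{MedCo} + P_{RxPlus}).
∂π/∂P_{MedCo} = 381 − 4P_{MedCo} + P_{RxPlus} = 0 ⇒ P_{MedCo} = 95.25 + 0.25P_{RxPlus}.
The game is symmetric, so in equilibrium P_{RxPlus} = P_{MedCo}: the reaction function gives 0.75P_{MedCo} = 95.25, hence P_{MedCo} = 127.
q_{MedCo} = 327 − 2·127 + 127 = 200.
Profit = (127 − 27)·200 = 20000.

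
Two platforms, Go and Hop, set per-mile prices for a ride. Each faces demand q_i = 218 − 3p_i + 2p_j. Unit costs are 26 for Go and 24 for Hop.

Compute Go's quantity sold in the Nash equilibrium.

Go's profit: π = (p_{Go} − 26)(218 − 3p_{Go} + 2p_{Hop}).
∂π/∂p_{Go} = 296 − 6p_{Go} + 2p_{Hop} = 0 ⇒ p_{Go} = 148/3 + (1/3)p_{Hop}.
Similarly p_{Hop} = 145/3 + (1/3)p_{Go}.
Solving the two reaction functions simultaneously: (1 − (1/3)(1/3))p_{Go} = 148/3 + (1/3)·(145/3), so (8/9)p_{Go} = 589/9 and p_{Go} = 73.625.
Then p_{Hop} = 145/3 + (1/3)·73.625 = 72.875.
q_{Go} = 218 − 3·73.625 + 2·72.875 = 142.875.

142.875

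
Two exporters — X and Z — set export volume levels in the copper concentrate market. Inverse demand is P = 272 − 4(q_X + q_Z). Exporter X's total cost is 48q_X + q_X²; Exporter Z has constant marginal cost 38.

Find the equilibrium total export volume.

35.9375

Exporter X's profit: π = q_X(272 − 4(q_X + q_Z)) − 48q_X − q_X².
∂π/∂q_X = 224 − 10q_X − 4q_Z = 0, so q_X = 22.4 − 0.4q_Z.
For Z: ∂π/∂q_Z = 234 − 8q_Z − 4q_X = 0 ⇒ q_Z = 29.25 − 0.5q_X.
Substituting the second reaction function into the first: q_X = 22.4 − 0.4(29.25 − 0.5q_X), which gives 0.8q_X = 10.7 ⇒ q_X = 13.375.
Then q_Z = 29.25 − 0.5·13.375 = 22.5625.
Total export volume: 13.375 + 22.5625 = 35.9375.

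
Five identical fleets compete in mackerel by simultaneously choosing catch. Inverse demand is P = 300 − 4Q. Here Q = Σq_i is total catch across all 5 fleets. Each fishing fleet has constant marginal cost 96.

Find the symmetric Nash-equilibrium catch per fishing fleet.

8.5

A representative fishing fleet's profit is π_i = q_i(300 − 4Q) − 96q_i, with Q = q_i + Σ_{j≠i} q_j.
First-order condition: 204 − 8q_i − 4Σ_{j≠i} q_j = 0.
In a symmetric equilibrium every fishing fleet chooses the same q, so Σ_{j≠i} q_j = 4q. The condition becomes 204 − 24q = 0, giving q = 204/24 = 8.5.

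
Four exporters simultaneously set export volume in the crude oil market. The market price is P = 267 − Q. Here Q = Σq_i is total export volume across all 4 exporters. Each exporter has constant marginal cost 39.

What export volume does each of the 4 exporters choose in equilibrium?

A representative exporter's profit is π_i = q_i(267 − Q) − 39q_i, with Q = q_i + Σ_{j≠i} q_j.
First-order condition: 228 − 2q_i − Σ_{j≠i} q_j = 0.
Imposing symmetry (q_j = q for all j) turns Σ_{j≠i} q_j into 3q, so 228 = 5q and q = 45.6.

45.6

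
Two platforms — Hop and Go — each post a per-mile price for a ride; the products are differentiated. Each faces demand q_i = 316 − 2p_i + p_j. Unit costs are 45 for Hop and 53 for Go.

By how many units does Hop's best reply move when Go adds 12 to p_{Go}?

Hop's profit: π = (p_{Hop} − 45)(316 − 2p_{Hop} + p_{Go}).
∂π/∂p_{Hop} = 406 − 4p_{Hop} + p_{Go} = 0 ⇒ p_{Hop} = 101.5 + 0.25p_{Go}.
The reaction-function slope is 0.25, so a 12-unit rise in p_{Go} moves p_{Hop} by 0.25 × 12 = 3. Hop's best response rises — the actions are strategic complements.

3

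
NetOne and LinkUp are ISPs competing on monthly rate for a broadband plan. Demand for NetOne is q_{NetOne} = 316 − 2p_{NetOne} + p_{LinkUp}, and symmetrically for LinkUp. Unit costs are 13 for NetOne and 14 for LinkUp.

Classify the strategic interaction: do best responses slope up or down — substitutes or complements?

NetOne's profit: π = (p_{NetOne} − 13)(316 − 2p_{NetOne} + p_{LinkUp}).
∂π/∂p_{NetOne} = 342 − 4p_{NetOne} + p_{LinkUp} = 0 ⇒ p_{NetOne} = 85.5 + 0.25p_{LinkUp}.
The best-response slope dp_{NetOne}/dp_{LinkUp} = 0.25 > 0: the reaction function is upward-sloping, so the choices are strategic complements.

strategic complements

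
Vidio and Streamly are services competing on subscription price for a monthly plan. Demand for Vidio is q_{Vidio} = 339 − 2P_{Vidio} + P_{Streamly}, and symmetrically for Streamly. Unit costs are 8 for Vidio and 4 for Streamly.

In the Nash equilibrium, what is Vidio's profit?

24112.08

Vidio's profit: π = (P_{Vidio} − 8)(339 − 2P_{Vidio} + P_{Streamly}).
∂π/∂P_{Vidio} = 355 − 4P_{Vidio} + P_{Streamly} = 0 ⇒ P_{Vidio} = 88.75 + 0.25P_{Streamly}.
Similarly P_{Streamly} = 86.75 + 0.25P_{Vidio}.
Plugging P_{Streamly} into Vidio's best response: P_{Vidio} = 88.75 + 0.25(86.75 + 0.25P_{Vidio}) ⇒ 0.9375P_{Vidio} = 110.4375, so P_{Vidio} = 117.8.
Then P_{Streamly} = 86.75 + 0.25·117.8 = 116.2.
q_{Vidio} = 339 − 2·117.8 + 116.2 = 219.6.
Profit = (117.8 − 8)·219.6 = 24112.08.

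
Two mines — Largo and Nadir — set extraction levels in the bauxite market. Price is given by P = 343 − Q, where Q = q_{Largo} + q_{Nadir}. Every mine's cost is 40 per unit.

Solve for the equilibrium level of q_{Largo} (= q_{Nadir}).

101

Mine Largo's profit: π = q_{Largo}(343 − (q_{Largo} + q_{Nadir})) − 40q_{Largo}.
∂π/∂q_{Largo} = 303 − 2q_{Largo} − q_{Nadir} = 0, so q_{Largo} = 151.5 − 0.5q_{Nadir}.
The game is symmetric, so in equilibrium q_{Nadir} = q_{Largo}: the reaction function gives 1.5q_{Largo} = 151.5, hence q_{Largo} = 101.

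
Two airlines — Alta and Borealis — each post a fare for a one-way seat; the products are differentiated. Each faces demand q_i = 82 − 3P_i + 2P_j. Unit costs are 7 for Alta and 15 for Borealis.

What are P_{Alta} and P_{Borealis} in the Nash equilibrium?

Alta's profit: π = (P_{Alta} − 7)(82 − 3P_{Alta} + 2P_{Borealis}).
∂π/∂P_{Alta} = 103 − 6P_{Alta} + 2P_{Borealis} = 0 ⇒ P_{Alta} = 103/6 + (1/3)P_{Borealis}.
Similarly P_{Borealis} = 127/6 + (1/3)P_{Alta}.
Solving the two reaction functions simultaneously: (1 − (1/3)(1/3))P_{Alta} = 103/6 + (1/3)·(127/6), so (8/9)P_{Alta} = 218/9 and P_{Alta} = 27.25.
Then P_{Borealis} = 127/6 + (1/3)·27.25 = 30.25.

27.25, 30.25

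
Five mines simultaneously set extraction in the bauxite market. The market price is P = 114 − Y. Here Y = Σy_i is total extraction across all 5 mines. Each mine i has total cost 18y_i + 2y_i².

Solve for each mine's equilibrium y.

A representative mine's profit is π_i = y_i(114 − Y) − 18y_i − 2y_i², with Y = y_i + Σ_{j≠i} y_j.
First-order condition: 96 − 6y_i − Σ_{j≠i} y_j = 0.
In a symmetric equilibrium every mine chooses the same y, so Σ_{j≠i} y_j = 4y. The condition becomes 96 − 10y = 0, giving y = 96/10 = 9.6.

9.6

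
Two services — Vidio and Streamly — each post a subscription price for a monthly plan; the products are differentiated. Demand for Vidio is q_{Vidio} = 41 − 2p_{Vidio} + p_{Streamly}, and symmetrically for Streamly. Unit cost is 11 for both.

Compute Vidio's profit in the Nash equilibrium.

Vidio's profit: π = (p_{Vidio} − 11)(41 − 2p_{Vidio} + p_{Streamly}).
∂π/∂p_{Vidio} = 63 − 4p_{Vidio} + p_{Streamly} = 0 ⇒ p_{Vidio} = 15.75 + 0.25p_{Streamly}.
The game is symmetric, so in equilibrium p_{Streamly} = p_{Vidio}: the reaction function gives 0.75p_{Vidio} = 15.75, hence p_{Vidio} = 21.
q_{Vidio} = 41 − 2·21 + 21 = 20.
Profit = (21 − 11)·20 = 200.

200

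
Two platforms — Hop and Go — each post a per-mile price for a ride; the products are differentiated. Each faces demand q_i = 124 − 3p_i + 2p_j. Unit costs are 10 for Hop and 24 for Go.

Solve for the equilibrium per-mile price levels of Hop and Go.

41.125, 46.375

Hop's profit: π = (p_{Hop} − 10)(124 − 3p_{Hop} + 2p_{Go}).
∂π/∂p_{Hop} = 154 − 6p_{Hop} + 2p_{Go} = 0 ⇒ p_{Hop} = 77/3 + (1/3)p_{Go}.
Similarly p_{Go} = 98/3 + (1/3)p_{Hop}.
Substituting the second reaction function into the first: p_{Hop} = 77/3 + (1/3)(98/3 + (1/3)p_{Hop}), which gives (8/9)p_{Hop} = 329/9 ⇒ p_{Hop} = 41.125.
Then p_{Go} = 98/3 + (1/3)·41.125 = 46.375.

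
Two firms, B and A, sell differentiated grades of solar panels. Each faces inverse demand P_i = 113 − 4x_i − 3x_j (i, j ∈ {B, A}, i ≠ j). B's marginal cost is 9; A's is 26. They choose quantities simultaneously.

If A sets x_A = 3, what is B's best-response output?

11.875

Firm B's profit: π = x_B(113 − 4x_B − 3x_A) − 9x_B.
∂π/∂x_B = 104 − 8x_B − 3x_A = 0 ⇒ x_B = 13 − 0.375x_A.
At x_A = 3: x_B = 13 − 0.375·3 = 11.875.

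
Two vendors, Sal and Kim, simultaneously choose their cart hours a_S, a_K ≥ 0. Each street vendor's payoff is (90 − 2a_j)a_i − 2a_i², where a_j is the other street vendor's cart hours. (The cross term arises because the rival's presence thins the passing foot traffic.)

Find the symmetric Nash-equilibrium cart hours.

Sal's payoff is (90 − 2a_K)a_S − 2a_S².
∂π/∂a_S = 90 − 2a_K − 4a_S = 0, so a_S = 22.5 − 0.5a_K.
Setting a_S = a_K in the reaction function: a_S = 22.5 − 0.5a_S, so a_S = 22.5 / 1.5 = 15.

15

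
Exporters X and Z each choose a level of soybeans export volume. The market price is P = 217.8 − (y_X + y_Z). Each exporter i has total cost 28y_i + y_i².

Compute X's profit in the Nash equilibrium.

2881.9232

Exporter X's profit: π = y_X(217.8 − (y_X + y_Z)) − 28y_X − y_X².
∂π/∂y_X = 189.8 − 4y_X − y_Z = 0, so y_X = 47.45 − 0.25y_Z.
By symmetry y_Z = y_X; substituting into the reaction function, 1.25y_X = 47.45 and y_X = 37.96.
Price P = 217.8 − 75.92 = 141.88.
X's profit: (141.88 − 28)·37.96 − (37.96)² = 2881.9232.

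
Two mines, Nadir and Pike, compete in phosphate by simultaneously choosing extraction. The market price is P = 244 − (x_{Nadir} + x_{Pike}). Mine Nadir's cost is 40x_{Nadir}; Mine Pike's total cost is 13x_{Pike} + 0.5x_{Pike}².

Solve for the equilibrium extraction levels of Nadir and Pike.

Mine Nadir's profit: π = x_{Nadir}(244 − (x_{Nadir} + x_{Pike})) − 40x_{Nadir}.
∂π/∂x_{Nadir} = 204 − 2x_{Nadir} − x_{Pike} = 0, so x_{Nadir} = 102 − 0.5x_{Pike}.
For Pike: ∂π/∂x_{Pike} = 231 − 3x_{Pike} − x_{Nadir} = 0 ⇒ x_{Pike} = 77 − (1/3)x_{Nadir}.
Plugging x_{Pike} into Nadir's best response: x_{Nadir} = 102 − 0.5(77 − (1/3)x_{Nadir}) ⇒ (5/6)x_{Nadir} = 63.5, so x_{Nadir} = 76.2.
Then x_{Pike} = 77 − (1/3)·76.2 = 51.6.

76.2, 51.6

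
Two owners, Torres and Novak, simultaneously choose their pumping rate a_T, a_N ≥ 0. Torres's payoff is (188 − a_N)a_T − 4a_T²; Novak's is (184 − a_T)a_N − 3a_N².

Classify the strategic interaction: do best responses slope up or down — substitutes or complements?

strategic substitutes

Expanding Torres's payoff: 188a_T − a_Na_T − 4a_T².
∂π/∂a_T = 188 − a_N − 8a_T = 0, so a_T = 23.5 − 0.125a_N.
The best-response slope da_T/da_N = −0.125 < 0: the reaction function is downward-sloping, so the choices are strategic substitutes.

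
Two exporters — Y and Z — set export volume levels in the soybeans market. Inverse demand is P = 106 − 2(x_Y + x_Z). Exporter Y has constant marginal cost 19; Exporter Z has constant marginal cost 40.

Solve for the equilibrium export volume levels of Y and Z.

Exporter Y's profit: π = x_Y(106 − 2(x_Y + x_Z)) − 19x_Y.
∂π/∂x_Y = 87 − 4x_Y − 2x_Z = 0, so x_Y = 21.75 − 0.5x_Z.
By the same steps for Z: x_Z = 16.5 − 0.5x_Y.
Substituting the second reaction function into the first: x_Y = 21.75 − 0.5(16.5 − 0.5x_Y), which gives 0.75x_Y = 13.5 ⇒ x_Y = 18.
Then x_Z = 16.5 − 0.5·18 = 7.5.

18, 7.5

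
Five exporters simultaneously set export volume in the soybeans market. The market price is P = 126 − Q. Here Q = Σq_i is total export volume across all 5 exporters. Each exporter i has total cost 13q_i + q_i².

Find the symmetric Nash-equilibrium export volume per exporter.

A representative exporter's profit is π_i = q_i(126 − Q) − 13q_i − q_i², with Q = q_i + Σ_{j≠i} q_j.
First-order condition: 113 − 4q_i − Σ_{j≠i} q_j = 0.
In a symmetric equilibrium every exporter chooses the same q, so Σ_{j≠i} q_j = 4q. The condition becomes 113 − 8q = 0, giving q = 113/8 = 14.125.

14.125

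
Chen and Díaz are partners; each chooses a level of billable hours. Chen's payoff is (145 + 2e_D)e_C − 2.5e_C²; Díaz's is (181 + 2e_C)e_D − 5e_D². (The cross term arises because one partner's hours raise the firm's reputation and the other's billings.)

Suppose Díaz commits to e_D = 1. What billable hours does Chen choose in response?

Expanding Chen's payoff: 145e_C + 2e_De_C − 2.5e_C².
∂π/∂e_C = 145 + 2e_D − 5e_C = 0, so e_C = 29 + 0.4e_D.
At e_D = 1: e_C = 29 + 0.4·1 = 29.4.

29.4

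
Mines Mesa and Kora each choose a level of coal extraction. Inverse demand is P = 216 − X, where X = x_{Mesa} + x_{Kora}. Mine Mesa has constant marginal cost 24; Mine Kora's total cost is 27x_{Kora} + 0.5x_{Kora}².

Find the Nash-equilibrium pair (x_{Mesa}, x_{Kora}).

Mine Mesa's profit: π = x_{Mesa}(216 − (x_{Mesa} + x_{Kora})) − 24x_{Mesa}.
∂π/∂x_{Mesa} = 192 − 2x_{Mesa} − x_{Kora} = 0, so x_{Mesa} = 96 − 0.5x_{Kora}.
For Kora: ∂π/∂x_{Kora} = 189 − 3x_{Kora} − x_{Mesa} = 0 ⇒ x_{Kora} = 63 − (1/3)x_{Mesa}.
Plugging x_{Kora} into Mesa's best response: x_{Mesa} = 96 − 0.5(63 − (1/3)x_{Mesa}) ⇒ (5/6)x_{Mesa} = 64.5, so x_{Mesa} = 77.4.
Then x_{Kora} = 63 − (1/3)·77.4 = 37.2.

77.4, 37.2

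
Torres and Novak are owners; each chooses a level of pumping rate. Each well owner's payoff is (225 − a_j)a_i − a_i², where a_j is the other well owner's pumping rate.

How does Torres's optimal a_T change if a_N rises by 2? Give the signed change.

Torres's payoff is (225 − a_N)a_T − a_T².
∂π/∂a_T = 225 − a_N − 2a_T = 0, so a_T = 112.5 − 0.5a_N.
The reaction-function slope is −0.5, so a 2-unit rise in a_N moves a_T by −0.5 × 2 = −1. Torres's best response falls — the actions are strategic substitutes.

-1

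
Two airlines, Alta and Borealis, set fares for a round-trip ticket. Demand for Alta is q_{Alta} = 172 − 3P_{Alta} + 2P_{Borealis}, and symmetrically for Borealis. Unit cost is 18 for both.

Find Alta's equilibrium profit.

4446.75

Alta's profit: π = (P_{Alta} − 18)(172 − 3P_{Alta} + 2P_{Borealis}).
∂π/∂P_{Alta} = 226 − 6P_{Alta} + 2P_{Borealis} = 0 ⇒ P_{Alta} = 113/3 + (1/3)P_{Borealis}.
Setting P_{Alta} = P_{Borealis} in the reaction function: P_{Alta} = 113/3 + (1/3)P_{Alta}, so P_{Alta} = (113/3) / (2/3) = 56.5.
q_{Alta} = 172 − 3·56.5 + 2·56.5 = 115.5.
Profit = (56.5 − 18)·115.5 = 4446.75.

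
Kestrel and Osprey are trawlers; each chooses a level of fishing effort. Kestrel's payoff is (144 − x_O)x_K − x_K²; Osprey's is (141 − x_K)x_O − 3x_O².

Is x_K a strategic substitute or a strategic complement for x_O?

strategic substitutes

Expanding Kestrel's payoff: 144x_K − x_Ox_K − x_K².
∂π/∂x_K = 144 − x_O − 2x_K = 0, so x_K = 72 − 0.5x_O.
The best-response slope dx_K/dx_O = −0.5 < 0: the reaction function is downward-sloping, so the choices are strategic substitutes.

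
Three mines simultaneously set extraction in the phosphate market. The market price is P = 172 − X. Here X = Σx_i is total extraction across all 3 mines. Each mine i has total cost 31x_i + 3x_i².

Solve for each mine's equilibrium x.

A representative mine's profit is π_i = x_i(172 − X) − 31x_i − 3x_i², with X = x_i + Σ_{j≠i} x_j.
First-order condition: 141 − 8x_i − Σ_{j≠i} x_j = 0.
With identical mines, set every x_j = x: then 141 − 8x − 2x = 0, i.e. x = 141/10 = 14.1.

14.1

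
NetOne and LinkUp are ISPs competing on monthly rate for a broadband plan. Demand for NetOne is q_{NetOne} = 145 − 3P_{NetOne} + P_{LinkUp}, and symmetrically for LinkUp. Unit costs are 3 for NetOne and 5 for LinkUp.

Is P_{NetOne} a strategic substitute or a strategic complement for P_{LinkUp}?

strategic complements

NetOne's profit: π = (P_{NetOne} − 3)(145 − 3P_{NetOne} + P_{LinkUp}).
∂π/∂P_{NetOne} = 154 − 6P_{NetOne} + P_{LinkUp} = 0 ⇒ P_{NetOne} = 77/3 + (1/6)P_{LinkUp}.
The best-response slope dP_{NetOne}/dP_{LinkUp} = 1/6 > 0: the reaction function is upward-sloping, so the choices are strategic complements.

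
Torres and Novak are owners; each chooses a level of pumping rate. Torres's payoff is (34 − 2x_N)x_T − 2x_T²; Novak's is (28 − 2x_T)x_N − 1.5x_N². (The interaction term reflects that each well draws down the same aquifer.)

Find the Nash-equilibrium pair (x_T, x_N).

Expanding Torres's payoff: 34x_T − 2x_Nx_T − 2x_T².
∂π/∂x_T = 34 − 2x_N − 4x_T = 0, so x_T = 8.5 − 0.5x_N.
Likewise for Novak: x_N = 28/3 − (2/3)x_T.
Plugging x_N into Torres's best response: x_T = 8.5 − 0.5(28/3 − (2/3)x_T) ⇒ (2/3)x_T = 23/6, so x_T = 5.75.
Then x_N = 28/3 − (2/3)·5.75 = 5.5.

5.75, 5.5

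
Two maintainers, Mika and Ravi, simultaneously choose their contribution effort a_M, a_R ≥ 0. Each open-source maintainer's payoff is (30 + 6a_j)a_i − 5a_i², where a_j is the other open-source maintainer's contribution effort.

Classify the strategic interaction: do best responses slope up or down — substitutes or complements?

Mika's payoff is (30 + 6a_R)a_M − 5a_M².
∂π/∂a_M = 30 + 6a_R − 10a_M = 0, so a_M = 3 + 0.6a_R.
The best-response slope da_M/da_R = 0.6 > 0: the reaction function is upward-sloping, so the choices are strategic complements.

strategic complements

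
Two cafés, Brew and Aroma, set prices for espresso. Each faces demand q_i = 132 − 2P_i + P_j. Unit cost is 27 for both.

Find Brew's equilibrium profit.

2450

Brew's profit: π = (P_{Brew} − 27)(132 − 2P_{Brew} + P_{Aroma}).
∂π/∂P_{Brew} = 186 − 4P_{Brew} + P_{Aroma} = 0 ⇒ P_{Brew} = 46.5 + 0.25P_{Aroma}.
The game is symmetric, so in equilibrium P_{Aroma} = P_{Brew}: the reaction function gives 0.75P_{Brew} = 46.5, hence P_{Brew} = 62.
q_{Brew} = 132 − 2·62 + 62 = 70.
Profit = (62 − 27)·70 = 2450.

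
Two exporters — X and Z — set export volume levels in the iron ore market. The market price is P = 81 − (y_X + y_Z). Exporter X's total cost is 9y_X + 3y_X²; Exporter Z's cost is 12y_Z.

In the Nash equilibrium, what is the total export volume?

37

Exporter X's profit: π = y_X(81 − (y_X + y_Z)) − 9y_X − 3y_X².
∂π/∂y_X = 72 − 8y_X − y_Z = 0, so y_X = 9 − 0.125y_Z.
For Z: ∂π/∂y_Z = 69 − 2y_Z − y_X = 0 ⇒ y_Z = 34.5 − 0.5y_X.
Plugging y_Z into X's best response: y_X = 9 − 0.125(34.5 − 0.5y_X) ⇒ 0.9375y_X = 4.6875, so y_X = 5.
Then y_Z = 34.5 − 0.5·5 = 32.
Total export volume: 5 + 32 = 37.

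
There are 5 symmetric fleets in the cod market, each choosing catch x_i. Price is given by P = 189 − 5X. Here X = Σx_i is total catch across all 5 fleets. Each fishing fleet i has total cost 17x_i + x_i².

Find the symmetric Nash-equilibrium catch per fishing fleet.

A representative fishing fleet's profit is π_i = x_i(189 − 5X) − 17x_i − x_i², with X = x_i + Σ_{j≠i} x_j.
First-order condition: 172 − 12x_i − 5Σ_{j≠i} x_j = 0.
With identical fishing fleets, set every x_j = x: then 172 − 12x − 20x = 0, i.e. x = 172/32 = 5.375.

5.375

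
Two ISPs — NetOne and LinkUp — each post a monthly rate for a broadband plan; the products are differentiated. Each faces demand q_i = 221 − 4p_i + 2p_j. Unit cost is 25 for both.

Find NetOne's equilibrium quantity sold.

114

NetOne's profit: π = (p_{NetOne} − 25)(221 − 4p_{NetOne} + 2p_{LinkUp}).
∂π/∂p_{NetOne} = 321 − 8p_{NetOne} + 2p_{LinkUp} = 0 ⇒ p_{NetOne} = 40.125 + 0.25p_{LinkUp}.
Setting p_{NetOne} = p_{LinkUp} in the reaction function: p_{NetOne} = 40.125 + 0.25p_{NetOne}, so p_{NetOne} = 40.125 / 0.75 = 53.5.
q_{NetOne} = 221 − 4·53.5 + 2·53.5 = 114.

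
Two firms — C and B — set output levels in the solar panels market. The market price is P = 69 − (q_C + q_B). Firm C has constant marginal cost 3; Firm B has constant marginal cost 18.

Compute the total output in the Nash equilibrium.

Firm C's profit: π = q_C(69 − (q_C + q_B)) − 3q_C.
∂π/∂q_C = 66 − 2q_C − q_B = 0, so q_C = 33 − 0.5q_B.
By the same steps for B: q_B = 25.5 − 0.5q_C.
Substituting the second reaction function into the first: q_C = 33 − 0.5(25.5 − 0.5q_C), which gives 0.75q_C = 20.25 ⇒ q_C = 27.
Then q_B = 25.5 − 0.5·27 = 12.
Total output: 27 + 12 = 39.

39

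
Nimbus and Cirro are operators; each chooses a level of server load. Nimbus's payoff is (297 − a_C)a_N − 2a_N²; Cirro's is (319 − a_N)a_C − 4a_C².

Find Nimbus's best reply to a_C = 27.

67.5

Expanding Nimbus's payoff: 297a_N − a_Ca_N − 2a_N².
∂π/∂a_N = 297 − a_C − 4a_N = 0, so a_N = 74.25 − 0.25a_C.
At a_C = 27: a_N = 74.25 − 0.25·27 = 67.5.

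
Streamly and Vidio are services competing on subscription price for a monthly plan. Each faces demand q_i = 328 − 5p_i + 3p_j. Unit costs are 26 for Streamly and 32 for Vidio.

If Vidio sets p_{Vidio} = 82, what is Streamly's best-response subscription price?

70.4

Streamly's profit: π = (p_{Streamly} − 26)(328 − 5p_{Streamly} + 3p_{Vidio}).
∂π/∂p_{Streamly} = 458 − 10p_{Streamly} + 3p_{Vidio} = 0 ⇒ p_{Streamly} = 45.8 + 0.3p_{Vidio}.
At p_{Vidio} = 82: p_{Streamly} = 45.8 + 0.3·82 = 70.4.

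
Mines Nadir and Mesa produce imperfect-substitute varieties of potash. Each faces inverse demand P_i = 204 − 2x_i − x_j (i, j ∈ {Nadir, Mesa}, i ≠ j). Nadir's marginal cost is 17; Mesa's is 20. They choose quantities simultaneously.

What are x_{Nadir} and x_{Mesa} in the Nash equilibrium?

37.6, 36.6

Mine Nadir's profit: π = x_{Nadir}(204 − 2x_{Nadir} − x_{Mesa}) − 17x_{Nadir}.
∂π/∂x_{Nadir} = 187 − 4x_{Nadir} − x_{Mesa} = 0 ⇒ x_{Nadir} = 46.75 − 0.25x_{Mesa}.
Similarly x_{Mesa} = 46 − 0.25x_{Nadir}.
Solving the two reaction functions simultaneously: (1 − (−0.25)(−0.25))x_{Nadir} = 46.75 − 0.25·46, so 0.9375x_{Nadir} = 35.25 and x_{Nadir} = 37.6.
Then x_{Mesa} = 46 − 0.25·37.6 = 36.6.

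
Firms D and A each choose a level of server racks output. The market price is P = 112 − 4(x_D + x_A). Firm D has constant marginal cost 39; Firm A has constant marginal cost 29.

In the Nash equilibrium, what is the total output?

Firm D's profit: π = x_D(112 − 4(x_D + x_A)) − 39x_D.
∂π/∂x_D = 73 − 8x_D − 4x_A = 0, so x_D = 9.125 − 0.5x_A.
By the same steps for A: x_A = 10.375 − 0.5x_D.
Substituting the second reaction function into the first: x_D = 9.125 − 0.5(10.375 − 0.5x_D), which gives 0.75x_D = 3.9375 ⇒ x_D = 5.25.
Then x_A = 10.375 − 0.5·5.25 = 7.75.
Total output: 5.25 + 7.75 = 13.

13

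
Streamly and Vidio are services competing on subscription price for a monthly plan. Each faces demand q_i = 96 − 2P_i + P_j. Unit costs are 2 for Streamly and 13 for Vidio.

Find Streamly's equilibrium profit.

2151.68

Streamly's profit: π = (P_{Streamly} − 2)(96 − 2P_{Streamly} + P_{Vidio}).
∂π/∂P_{Streamly} = 100 − 4P_{Streamly} + P_{Vidio} = 0 ⇒ P_{Streamly} = 25 + 0.25P_{Vidio}.
Similarly P_{Vidio} = 30.5 + 0.25P_{Streamly}.
Solving the two reaction functions simultaneously: (1 − (0.25)(0.25))P_{Streamly} = 25 + 0.25·30.5, so 0.9375P_{Streamly} = 32.625 and P_{Streamly} = 34.8.
Then P_{Vidio} = 30.5 + 0.25·34.8 = 39.2.
q_{Streamly} = 96 − 2·34.8 + 39.2 = 65.6.
Profit = (34.8 − 2)·65.6 = 2151.68.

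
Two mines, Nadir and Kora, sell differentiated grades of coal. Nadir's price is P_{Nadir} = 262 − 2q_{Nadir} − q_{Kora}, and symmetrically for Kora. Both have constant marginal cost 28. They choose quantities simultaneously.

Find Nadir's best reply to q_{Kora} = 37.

49.25

Mine Nadir's profit: π = q_{Nadir}(262 − 2q_{Nadir} − q_{Kora}) − 28q_{Nadir}.
∂π/∂q_{Nadir} = 234 − 4q_{Nadir} − q_{Kora} = 0 ⇒ q_{Nadir} = 58.5 − 0.25q_{Kora}.
At q_{Kora} = 37: q_{Nadir} = 58.5 − 0.25·37 = 49.25.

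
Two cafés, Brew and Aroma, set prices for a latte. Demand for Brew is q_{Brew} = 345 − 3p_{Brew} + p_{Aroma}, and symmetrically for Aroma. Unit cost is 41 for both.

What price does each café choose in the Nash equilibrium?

93.6

Brew's profit: π = (p_{Brew} − 41)(345 − 3p_{Brew} + p_{Aroma}).
∂π/∂p_{Brew} = 468 − 6p_{Brew} + p_{Aroma} = 0 ⇒ p_{Brew} = 78 + (1/6)p_{Aroma}.
Setting p_{Brew} = p_{Aroma} in the reaction function: p_{Brew} = 78 + (1/6)p_{Brew}, so p_{Brew} = 78 / (5/6) = 93.6.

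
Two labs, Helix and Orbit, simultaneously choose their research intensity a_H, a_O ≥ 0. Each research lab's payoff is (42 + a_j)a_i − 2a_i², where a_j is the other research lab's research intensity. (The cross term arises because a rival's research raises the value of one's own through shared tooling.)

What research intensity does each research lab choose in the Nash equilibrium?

14

Helix's payoff is (42 + a_O)a_H − 2a_H².
∂π/∂a_H = 42 + a_O − 4a_H = 0, so a_H = 10.5 + 0.25a_O.
Setting a_H = a_O in the reaction function: a_H = 10.5 + 0.25a_H, so a_H = 10.5 / 0.75 = 14.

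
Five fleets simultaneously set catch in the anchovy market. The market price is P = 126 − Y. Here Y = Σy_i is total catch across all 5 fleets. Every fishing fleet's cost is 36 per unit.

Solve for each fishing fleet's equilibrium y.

A representative fishing fleet's profit is π_i = y_i(126 − Y) − 36y_i, with Y = y_i + Σ_{j≠i} y_j.
First-order condition: 90 − 2y_i − Σ_{j≠i} y_j = 0.
Imposing symmetry (y_j = y for all j) turns Σ_{j≠i} y_j into 4y, so 90 = 6y and y = 15.

15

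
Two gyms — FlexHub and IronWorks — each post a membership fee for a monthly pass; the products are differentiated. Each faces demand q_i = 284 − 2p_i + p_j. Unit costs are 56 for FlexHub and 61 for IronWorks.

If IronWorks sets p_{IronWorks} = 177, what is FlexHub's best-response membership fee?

FlexHub's profit: π = (p_{FlexHub} − 56)(284 − 2p_{FlexHub} + p_{IronWorks}).
∂π/∂p_{FlexHub} = 396 − 4p_{FlexHub} + p_{IronWorks} = 0 ⇒ p_{FlexHub} = 99 + 0.25p_{IronWorks}.
At p_{IronWorks} = 177: p_{FlexHub} = 99 + 0.25·177 = 143.25.

143.25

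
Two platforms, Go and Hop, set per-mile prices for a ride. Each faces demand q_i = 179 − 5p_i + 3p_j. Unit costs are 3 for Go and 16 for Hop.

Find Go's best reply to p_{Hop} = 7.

21.5

Go's profit: π = (p_{Go} − 3)(179 − 5p_{Go} + 3p_{Hop}).
∂π/∂p_{Go} = 194 − 10p_{Go} + 3p_{Hop} = 0 ⇒ p_{Go} = 19.4 + 0.3p_{Hop}.
At p_{Hop} = 7: p_{Go} = 19.4 + 0.3·7 = 21.5.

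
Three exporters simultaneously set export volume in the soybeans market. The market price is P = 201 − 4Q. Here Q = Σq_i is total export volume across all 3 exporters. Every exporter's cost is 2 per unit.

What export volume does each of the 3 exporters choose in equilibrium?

A representative exporter's profit is π_i = q_i(201 − 4Q) − 2q_i, with Q = q_i + Σ_{j≠i} q_j.
First-order condition: 199 − 8q_i − 4Σ_{j≠i} q_j = 0.
In a symmetric equilibrium every exporter chooses the same q, so Σ_{j≠i} q_j = 2q. The condition becomes 199 − 16q = 0, giving q = 199/16 = 12.4375.

12.4375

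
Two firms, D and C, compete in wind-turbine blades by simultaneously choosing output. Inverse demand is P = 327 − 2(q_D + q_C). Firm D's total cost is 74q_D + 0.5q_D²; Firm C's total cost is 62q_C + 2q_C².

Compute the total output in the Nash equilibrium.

64.25

Firm D's profit: π = q_D(327 − 2(q_D + q_C)) − 74q_D − 0.5q_D².
∂π/∂q_D = 253 − 5q_D − 2q_C = 0, so q_D = 50.6 − 0.4q_C.
For C: ∂π/∂q_C = 265 − 8q_C − 2q_D = 0 ⇒ q_C = 33.125 − 0.25q_D.
Substituting the second reaction function into the first: q_D = 50.6 − 0.4(33.125 − 0.25q_D), which gives 0.9q_D = 37.35 ⇒ q_D = 41.5.
Then q_C = 33.125 − 0.25·41.5 = 22.75.
Total output: 41.5 + 22.75 = 64.25.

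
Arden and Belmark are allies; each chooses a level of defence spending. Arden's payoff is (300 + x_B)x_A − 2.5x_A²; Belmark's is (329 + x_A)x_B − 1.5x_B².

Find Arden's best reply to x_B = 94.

Expanding Arden's payoff: 300x_A + x_Bx_A − 2.5x_A².
∂π/∂x_A = 300 + x_B − 5x_A = 0, so x_A = 60 + 0.2x_B.
At x_B = 94: x_A = 60 + 0.2·94 = 78.8.

78.8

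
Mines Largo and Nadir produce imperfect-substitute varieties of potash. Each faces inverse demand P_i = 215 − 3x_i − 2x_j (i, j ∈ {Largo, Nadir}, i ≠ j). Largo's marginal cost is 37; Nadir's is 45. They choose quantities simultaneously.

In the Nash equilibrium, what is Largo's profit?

1552.6875

Mine Largo's profit: π = x_{Largo}(215 − 3x_{Largo} − 2x_{Nadir}) − 37x_{Largo}.
∂π/∂x_{Largo} = 178 − 6x_{Largo} − 2x_{Nadir} = 0 ⇒ x_{Largo} = 89/3 − (1/3)x_{Nadir}.
Similarly x_{Nadir} = 85/3 − (1/3)x_{Largo}.
Solving the two reaction functions simultaneously: (1 − (−1/3)(−1/3))x_{Largo} = 89/3 − (1/3)·(85/3), so (8/9)x_{Largo} = 182/9 and x_{Largo} = 22.75.
Then x_{Nadir} = 85/3 − (1/3)·22.75 = 20.75.
P_{Largo} = 215 − 3·22.75 − 2·20.75 = 105.25.
Profit = (105.25 − 37)·22.75 = 1552.6875.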